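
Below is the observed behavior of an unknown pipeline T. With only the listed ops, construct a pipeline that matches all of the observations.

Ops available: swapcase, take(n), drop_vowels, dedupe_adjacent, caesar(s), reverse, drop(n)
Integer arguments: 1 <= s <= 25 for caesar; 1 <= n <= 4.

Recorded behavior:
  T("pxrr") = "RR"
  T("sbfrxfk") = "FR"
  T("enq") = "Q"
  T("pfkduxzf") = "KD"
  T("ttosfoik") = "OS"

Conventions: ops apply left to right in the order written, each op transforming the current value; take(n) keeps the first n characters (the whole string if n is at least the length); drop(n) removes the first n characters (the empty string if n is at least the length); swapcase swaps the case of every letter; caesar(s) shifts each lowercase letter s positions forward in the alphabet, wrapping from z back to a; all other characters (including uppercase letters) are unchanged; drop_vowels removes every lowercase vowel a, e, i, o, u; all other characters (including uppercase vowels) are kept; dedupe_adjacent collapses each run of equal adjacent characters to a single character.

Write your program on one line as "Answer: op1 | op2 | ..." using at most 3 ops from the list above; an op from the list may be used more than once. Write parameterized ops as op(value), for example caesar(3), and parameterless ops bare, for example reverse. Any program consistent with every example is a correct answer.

drop(2) | swapcase | take(2)

Check, running the answer program on each example:
  "pxrr" -> "rr" -> "RR" -> "RR"
  "sbfrxfk" -> "frxfk" -> "FRXFK" -> "FR"
  "enq" -> "q" -> "Q" -> "Q"
  "pfkduxzf" -> "kduxzf" -> "KDUXZF" -> "KD"
  "ttosfoik" -> "osfoik" -> "OSFOIK" -> "OS"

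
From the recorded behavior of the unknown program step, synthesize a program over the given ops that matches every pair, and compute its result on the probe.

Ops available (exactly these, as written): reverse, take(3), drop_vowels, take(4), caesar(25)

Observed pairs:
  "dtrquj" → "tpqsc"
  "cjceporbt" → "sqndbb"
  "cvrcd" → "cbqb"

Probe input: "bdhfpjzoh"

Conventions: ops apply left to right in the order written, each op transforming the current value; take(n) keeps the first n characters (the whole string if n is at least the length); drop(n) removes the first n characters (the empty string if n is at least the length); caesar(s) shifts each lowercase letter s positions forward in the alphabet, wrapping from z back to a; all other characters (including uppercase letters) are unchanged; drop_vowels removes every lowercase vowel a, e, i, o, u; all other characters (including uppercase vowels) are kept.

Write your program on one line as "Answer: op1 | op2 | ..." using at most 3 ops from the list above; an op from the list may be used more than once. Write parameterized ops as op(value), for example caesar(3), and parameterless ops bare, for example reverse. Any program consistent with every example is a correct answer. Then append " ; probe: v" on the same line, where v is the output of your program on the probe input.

caesar(25) | reverse | drop_vowels ; probe: "gnygc"

Check, running the answer program on each example:
  "dtrquj" -> "csqpti" -> "itpqsc" -> "tpqsc"
  "cjceporbt" -> "bibdonqas" -> "saqnodbib" -> "sqndbb"
  "cvrcd" -> "buqbc" -> "cbqub" -> "cbqb"
  probe: "bdhfpjzoh" -> "acgeoiyng" -> "gnyioegca" -> "gnygc"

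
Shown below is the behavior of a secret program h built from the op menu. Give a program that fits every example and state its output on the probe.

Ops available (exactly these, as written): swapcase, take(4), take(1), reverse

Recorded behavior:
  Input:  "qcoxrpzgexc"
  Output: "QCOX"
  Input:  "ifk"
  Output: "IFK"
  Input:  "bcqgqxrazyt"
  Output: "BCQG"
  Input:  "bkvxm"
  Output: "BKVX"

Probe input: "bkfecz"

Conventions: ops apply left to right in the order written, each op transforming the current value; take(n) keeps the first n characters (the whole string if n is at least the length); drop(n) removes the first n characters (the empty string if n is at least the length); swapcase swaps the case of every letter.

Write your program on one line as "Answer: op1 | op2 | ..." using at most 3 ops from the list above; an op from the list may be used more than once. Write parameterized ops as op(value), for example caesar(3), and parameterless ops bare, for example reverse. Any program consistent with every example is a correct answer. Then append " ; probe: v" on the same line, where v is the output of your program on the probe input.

take(4) | swapcase ; probe: "BKFE"

Check, running the answer program on each example:
  "qcoxrpzgexc" -> "qcox" -> "QCOX"
  "ifk" -> "ifk" -> "IFK"
  "bcqgqxrazyt" -> "bcqg" -> "BCQG"
  "bkvxm" -> "bkvx" -> "BKVX"
  probe: "bkfecz" -> "bkfe" -> "BKFE"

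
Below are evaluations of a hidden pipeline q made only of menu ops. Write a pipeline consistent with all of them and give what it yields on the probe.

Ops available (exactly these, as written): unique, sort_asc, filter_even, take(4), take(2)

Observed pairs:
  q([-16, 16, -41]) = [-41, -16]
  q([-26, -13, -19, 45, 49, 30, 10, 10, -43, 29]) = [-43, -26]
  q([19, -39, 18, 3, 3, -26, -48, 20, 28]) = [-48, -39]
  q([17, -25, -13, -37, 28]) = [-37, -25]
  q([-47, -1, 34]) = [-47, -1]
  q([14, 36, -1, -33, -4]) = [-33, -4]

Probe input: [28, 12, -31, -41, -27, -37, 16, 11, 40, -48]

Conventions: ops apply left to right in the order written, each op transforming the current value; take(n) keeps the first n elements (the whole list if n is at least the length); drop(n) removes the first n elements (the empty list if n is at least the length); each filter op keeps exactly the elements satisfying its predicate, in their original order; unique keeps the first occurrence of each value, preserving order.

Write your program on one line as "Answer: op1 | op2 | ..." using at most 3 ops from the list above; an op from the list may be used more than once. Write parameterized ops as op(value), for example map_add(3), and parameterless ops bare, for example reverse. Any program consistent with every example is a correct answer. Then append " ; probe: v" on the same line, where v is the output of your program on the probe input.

sort_asc | take(2) ; probe: [-48, -41]

Check, running the answer program on each example:
  [-16, 16, -41] -> [-41, -16, 16] -> [-41, -16]
  [-26, -13, -19, 45, 49, 30, 10, 10, -43, 29] -> [-43, -26, -19, -13, 10, 10, 29, 30, 45, 49] -> [-43, -26]
  [19, -39, 18, 3, 3, -26, -48, 20, 28] -> [-48, -39, -26, 3, 3, 18, 19, 20, 28] -> [-48, -39]
  [17, -25, -13, -37, 28] -> [-37, -25, -13, 17, 28] -> [-37, -25]
  [-47, -1, 34] -> [-47, -1, 34] -> [-47, -1]
  [14, 36, -1, -33, -4] -> [-33, -4, -1, 14, 36] -> [-33, -4]
  probe: [28, 12, -31, -41, -27, -37, 16, 11, 40, -48] -> [-48, -41, -37, -31, -27, 11, 12, 16, 28, 40] -> [-48, -41]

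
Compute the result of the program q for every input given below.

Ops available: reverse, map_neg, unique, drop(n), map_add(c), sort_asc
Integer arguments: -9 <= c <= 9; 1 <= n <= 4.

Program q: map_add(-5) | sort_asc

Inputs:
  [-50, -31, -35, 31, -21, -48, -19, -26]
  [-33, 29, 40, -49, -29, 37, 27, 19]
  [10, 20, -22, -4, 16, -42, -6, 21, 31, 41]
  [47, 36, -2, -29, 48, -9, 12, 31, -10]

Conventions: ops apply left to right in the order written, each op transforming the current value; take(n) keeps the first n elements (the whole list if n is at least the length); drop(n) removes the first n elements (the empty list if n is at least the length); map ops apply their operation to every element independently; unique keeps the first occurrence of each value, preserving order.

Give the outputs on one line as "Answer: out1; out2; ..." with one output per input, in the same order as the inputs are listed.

[-55, -53, -40, -36, -31, -26, -24, 26]; [-54, -38, -34, 14, 22, 24, 32, 35]; [-47, -27, -11, -9, 5, 11, 15, 16, 26, 36]; [-34, -15, -14, -7, 7, 26, 31, 42, 43]

Execution, op by op:
  [-50, -31, -35, 31, -21, -48, -19, -26] -> [-55, -36, -40, 26, -26, -53, -24, -31] -> [-55, -53, -40, -36, -31, -26, -24, 26]
  [-33, 29, 40, -49, -29, 37, 27, 19] -> [-38, 24, 35, -54, -34, 32, 22, 14] -> [-54, -38, -34, 14, 22, 24, 32, 35]
  [10, 20, -22, -4, 16, -42, -6, 21, 31, 41] -> [5, 15, -27, -9, 11, -47, -11, 16, 26, 36] -> [-47, -27, -11, -9, 5, 11, 15, 16, 26, 36]
  [47, 36, -2, -29, 48, -9, 12, 31, -10] -> [42, 31, -7, -34, 43, -14, 7, 26, -15] -> [-34, -15, -14, -7, 7, 26, 31, 42, 43]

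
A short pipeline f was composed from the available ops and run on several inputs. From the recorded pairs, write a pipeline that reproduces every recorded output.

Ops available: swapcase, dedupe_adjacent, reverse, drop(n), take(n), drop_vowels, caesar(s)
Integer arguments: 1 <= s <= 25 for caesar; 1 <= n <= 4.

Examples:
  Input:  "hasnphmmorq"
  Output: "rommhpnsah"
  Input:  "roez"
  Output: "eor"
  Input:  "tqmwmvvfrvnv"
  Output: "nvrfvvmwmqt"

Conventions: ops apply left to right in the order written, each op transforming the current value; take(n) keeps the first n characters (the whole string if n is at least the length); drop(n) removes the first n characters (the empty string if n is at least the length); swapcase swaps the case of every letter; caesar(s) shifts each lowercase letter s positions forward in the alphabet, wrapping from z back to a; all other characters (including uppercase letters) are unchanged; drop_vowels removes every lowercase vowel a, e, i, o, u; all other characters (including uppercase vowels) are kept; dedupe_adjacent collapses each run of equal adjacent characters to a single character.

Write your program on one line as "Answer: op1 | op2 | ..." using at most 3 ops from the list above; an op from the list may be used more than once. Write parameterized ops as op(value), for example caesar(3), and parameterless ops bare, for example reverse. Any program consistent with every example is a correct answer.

reverse | drop(1)

Check, running the answer program on each example:
  "hasnphmmorq" -> "qrommhpnsah" -> "rommhpnsah"
  "roez" -> "zeor" -> "eor"
  "tqmwmvvfrvnv" -> "vnvrfvvmwmqt" -> "nvrfvvmwmqt"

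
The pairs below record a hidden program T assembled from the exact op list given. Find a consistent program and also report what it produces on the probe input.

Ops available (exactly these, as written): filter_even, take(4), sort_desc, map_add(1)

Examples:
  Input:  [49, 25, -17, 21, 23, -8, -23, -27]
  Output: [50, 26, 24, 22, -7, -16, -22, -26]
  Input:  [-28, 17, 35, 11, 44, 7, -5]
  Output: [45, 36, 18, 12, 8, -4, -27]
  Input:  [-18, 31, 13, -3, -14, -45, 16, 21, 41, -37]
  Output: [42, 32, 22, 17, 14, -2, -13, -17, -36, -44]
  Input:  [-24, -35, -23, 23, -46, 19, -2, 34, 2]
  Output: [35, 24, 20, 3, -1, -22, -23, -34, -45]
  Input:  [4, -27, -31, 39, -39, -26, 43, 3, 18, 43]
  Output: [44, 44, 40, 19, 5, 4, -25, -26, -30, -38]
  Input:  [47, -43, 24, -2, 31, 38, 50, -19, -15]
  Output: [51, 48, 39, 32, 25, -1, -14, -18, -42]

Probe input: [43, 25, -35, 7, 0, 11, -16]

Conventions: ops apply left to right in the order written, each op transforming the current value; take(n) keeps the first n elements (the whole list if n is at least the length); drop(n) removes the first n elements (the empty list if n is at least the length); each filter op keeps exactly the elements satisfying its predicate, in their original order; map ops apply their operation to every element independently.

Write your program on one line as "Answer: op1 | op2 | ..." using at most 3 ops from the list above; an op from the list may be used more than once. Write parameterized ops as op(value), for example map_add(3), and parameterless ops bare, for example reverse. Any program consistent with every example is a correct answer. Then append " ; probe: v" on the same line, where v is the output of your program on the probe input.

map_add(1) | sort_desc ; probe: [44, 26, 12, 8, 1, -15, -34]

Check, running the answer program on each example:
  [49, 25, -17, 21, 23, -8, -23, -27] -> [50, 26, -16, 22, 24, -7, -22, -26] -> [50, 26, 24, 22, -7, -16, -22, -26]
  [-28, 17, 35, 11, 44, 7, -5] -> [-27, 18, 36, 12, 45, 8, -4] -> [45, 36, 18, 12, 8, -4, -27]
  [-18, 31, 13, -3, -14, -45, 16, 21, 41, -37] -> [-17, 32, 14, -2, -13, -44, 17, 22, 42, -36] -> [42, 32, 22, 17, 14, -2, -13, -17, -36, -44]
  [-24, -35, -23, 23, -46, 19, -2, 34, 2] -> [-23, -34, -22, 24, -45, 20, -1, 35, 3] -> [35, 24, 20, 3, -1, -22, -23, -34, -45]
  [4, -27, -31, 39, -39, -26, 43, 3, 18, 43] -> [5, -26, -30, 40, -38, -25, 44, 4, 19, 44] -> [44, 44, 40, 19, 5, 4, -25, -26, -30, -38]
  [47, -43, 24, -2, 31, 38, 50, -19, -15] -> [48, -42, 25, -1, 32, 39, 51, -18, -14] -> [51, 48, 39, 32, 25, -1, -14, -18, -42]
  probe: [43, 25, -35, 7, 0, 11, -16] -> [44, 26, -34, 8, 1, 12, -15] -> [44, 26, 12, 8, 1, -15, -34]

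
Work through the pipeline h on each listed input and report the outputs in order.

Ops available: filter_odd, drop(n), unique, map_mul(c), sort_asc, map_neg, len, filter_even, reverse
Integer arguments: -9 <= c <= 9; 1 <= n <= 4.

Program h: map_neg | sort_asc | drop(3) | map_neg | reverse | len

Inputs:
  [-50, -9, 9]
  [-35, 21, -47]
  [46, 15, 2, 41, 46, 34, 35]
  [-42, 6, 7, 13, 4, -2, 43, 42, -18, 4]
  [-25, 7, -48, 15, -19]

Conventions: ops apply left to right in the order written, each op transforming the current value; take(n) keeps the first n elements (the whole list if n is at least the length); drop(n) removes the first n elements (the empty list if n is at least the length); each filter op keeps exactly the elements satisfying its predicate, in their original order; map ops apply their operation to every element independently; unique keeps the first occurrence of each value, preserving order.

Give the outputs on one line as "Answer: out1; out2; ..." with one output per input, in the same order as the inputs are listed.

0; 0; 4; 7; 2

Execution, op by op:
  [-50, -9, 9] -> [50, 9, -9] -> [-9, 9, 50] -> [] -> [] -> [] -> 0
  [-35, 21, -47] -> [35, -21, 47] -> [-21, 35, 47] -> [] -> [] -> [] -> 0
  [46, 15, 2, 41, 46, 34, 35] -> [-46, -15, -2, -41, -46, -34, -35] -> [-46, -46, -41, -35, -34, -15, -2] -> [-35, -34, -15, -2] -> [35, 34, 15, 2] -> [2, 15, 34, 35] -> 4
  [-42, 6, 7, 13, 4, -2, 43, 42, -18, 4] -> [42, -6, -7, -13, -4, 2, -43, -42, 18, -4] -> [-43, -42, -13, -7, -6, -4, -4, 2, 18, 42] -> [-7, -6, -4, -4, 2, 18, 42] -> [7, 6, 4, 4, -2, -18, -42] -> [-42, -18, -2, 4, 4, 6, 7] -> 7
  [-25, 7, -48, 15, -19] -> [25, -7, 48, -15, 19] -> [-15, -7, 19, 25, 48] -> [25, 48] -> [-25, -48] -> [-48, -25] -> 2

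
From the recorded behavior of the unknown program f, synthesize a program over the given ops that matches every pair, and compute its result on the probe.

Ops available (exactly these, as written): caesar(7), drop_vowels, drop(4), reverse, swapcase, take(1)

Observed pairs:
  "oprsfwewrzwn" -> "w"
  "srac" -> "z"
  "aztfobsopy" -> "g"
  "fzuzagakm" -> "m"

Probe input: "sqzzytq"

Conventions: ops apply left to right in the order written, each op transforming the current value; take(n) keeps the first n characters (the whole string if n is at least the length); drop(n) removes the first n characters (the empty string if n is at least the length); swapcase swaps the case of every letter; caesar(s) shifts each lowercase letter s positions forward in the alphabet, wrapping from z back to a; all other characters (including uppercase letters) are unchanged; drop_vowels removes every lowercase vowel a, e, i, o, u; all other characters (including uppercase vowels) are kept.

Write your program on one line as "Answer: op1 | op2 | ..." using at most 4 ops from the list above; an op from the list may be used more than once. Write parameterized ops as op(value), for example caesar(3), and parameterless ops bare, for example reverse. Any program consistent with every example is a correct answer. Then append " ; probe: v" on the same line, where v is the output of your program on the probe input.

drop_vowels | take(1) | caesar(7) ; probe: "z"

Check, running the answer program on each example:
  "oprsfwewrzwn" -> "prsfwwrzwn" -> "p" -> "w"
  "srac" -> "src" -> "s" -> "z"
  "aztfobsopy" -> "ztfbspy" -> "z" -> "g"
  "fzuzagakm" -> "fzzgkm" -> "f" -> "m"
  probe: "sqzzytq" -> "sqzzytq" -> "s" -> "z"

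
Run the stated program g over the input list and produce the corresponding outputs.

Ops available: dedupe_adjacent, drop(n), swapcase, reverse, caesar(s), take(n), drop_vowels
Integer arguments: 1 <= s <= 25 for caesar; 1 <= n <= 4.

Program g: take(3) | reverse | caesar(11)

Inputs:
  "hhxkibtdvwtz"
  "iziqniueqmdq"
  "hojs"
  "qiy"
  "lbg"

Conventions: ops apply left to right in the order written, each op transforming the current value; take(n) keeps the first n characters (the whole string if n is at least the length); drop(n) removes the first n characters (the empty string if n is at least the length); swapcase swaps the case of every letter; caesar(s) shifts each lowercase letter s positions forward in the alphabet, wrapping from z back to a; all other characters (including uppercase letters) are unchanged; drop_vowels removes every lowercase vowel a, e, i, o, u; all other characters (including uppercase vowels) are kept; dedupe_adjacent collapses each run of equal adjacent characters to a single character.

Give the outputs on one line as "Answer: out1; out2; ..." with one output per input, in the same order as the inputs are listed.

"iss"; "tkt"; "uzs"; "jtb"; "rmw"

Execution, op by op:
  "hhxkibtdvwtz" -> "hhx" -> "xhh" -> "iss"
  "iziqniueqmdq" -> "izi" -> "izi" -> "tkt"
  "hojs" -> "hoj" -> "joh" -> "uzs"
  "qiy" -> "qiy" -> "yiq" -> "jtb"
  "lbg" -> "lbg" -> "gbl" -> "rmw"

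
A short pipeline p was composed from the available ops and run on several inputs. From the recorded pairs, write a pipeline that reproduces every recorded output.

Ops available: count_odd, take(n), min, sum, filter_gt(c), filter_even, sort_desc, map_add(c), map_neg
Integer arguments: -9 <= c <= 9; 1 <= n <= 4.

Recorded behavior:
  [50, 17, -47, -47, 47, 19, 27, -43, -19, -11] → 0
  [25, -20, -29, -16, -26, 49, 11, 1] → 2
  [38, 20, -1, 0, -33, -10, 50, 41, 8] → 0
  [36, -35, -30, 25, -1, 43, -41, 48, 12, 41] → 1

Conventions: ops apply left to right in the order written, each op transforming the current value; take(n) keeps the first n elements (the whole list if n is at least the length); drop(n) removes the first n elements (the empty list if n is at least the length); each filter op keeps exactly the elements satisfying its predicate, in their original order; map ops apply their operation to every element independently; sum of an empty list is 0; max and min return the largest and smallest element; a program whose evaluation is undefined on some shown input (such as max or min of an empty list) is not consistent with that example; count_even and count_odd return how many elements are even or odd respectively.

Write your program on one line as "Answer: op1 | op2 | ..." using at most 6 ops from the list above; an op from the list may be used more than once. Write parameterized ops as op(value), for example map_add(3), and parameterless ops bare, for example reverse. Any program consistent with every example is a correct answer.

map_neg | map_add(-9) | filter_gt(-2) | filter_gt(7) | count_odd

Check, running the answer program on each example:
  [50, 17, -47, -47, 47, 19, 27, -43, -19, -11] -> [-50, -17, 47, 47, -47, -19, -27, 43, 19, 11] -> [-59, -26, 38, 38, -56, -28, -36, 34, 10, 2] -> [38, 38, 34, 10, 2] -> [38, 38, 34, 10] -> 0
  [25, -20, -29, -16, -26, 49, 11, 1] -> [-25, 20, 29, 16, 26, -49, -11, -1] -> [-34, 11, 20, 7, 17, -58, -20, -10] -> [11, 20, 7, 17] -> [11, 20, 17] -> 2
  [38, 20, -1, 0, -33, -10, 50, 41, 8] -> [-38, -20, 1, 0, 33, 10, -50, -41, -8] -> [-47, -29, -8, -9, 24, 1, -59, -50, -17] -> [24, 1] -> [24] -> 0
  [36, -35, -30, 25, -1, 43, -41, 48, 12, 41] -> [-36, 35, 30, -25, 1, -43, 41, -48, -12, -41] -> [-45, 26, 21, -34, -8, -52, 32, -57, -21, -50] -> [26, 21, 32] -> [26, 21, 32] -> 1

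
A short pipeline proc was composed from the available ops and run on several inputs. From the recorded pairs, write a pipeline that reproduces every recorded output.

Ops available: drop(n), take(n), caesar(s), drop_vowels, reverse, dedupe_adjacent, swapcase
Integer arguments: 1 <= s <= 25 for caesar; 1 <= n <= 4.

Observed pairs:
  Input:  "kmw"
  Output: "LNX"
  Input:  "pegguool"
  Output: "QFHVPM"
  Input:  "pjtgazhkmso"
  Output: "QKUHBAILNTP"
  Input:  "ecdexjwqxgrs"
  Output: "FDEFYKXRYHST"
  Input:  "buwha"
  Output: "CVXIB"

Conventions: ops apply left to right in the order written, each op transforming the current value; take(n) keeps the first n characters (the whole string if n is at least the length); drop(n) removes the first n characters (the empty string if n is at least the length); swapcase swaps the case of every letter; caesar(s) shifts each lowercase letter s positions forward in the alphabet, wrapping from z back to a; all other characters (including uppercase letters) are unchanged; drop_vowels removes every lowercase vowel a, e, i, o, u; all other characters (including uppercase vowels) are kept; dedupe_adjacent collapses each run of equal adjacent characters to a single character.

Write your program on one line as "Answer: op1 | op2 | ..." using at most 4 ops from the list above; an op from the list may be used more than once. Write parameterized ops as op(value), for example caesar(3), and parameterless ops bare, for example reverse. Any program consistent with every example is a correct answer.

caesar(3) | caesar(24) | swapcase | dedupe_adjacent

Check, running the answer program on each example:
  "kmw" -> "npz" -> "lnx" -> "LNX" -> "LNX"
  "pegguool" -> "shjjxrro" -> "qfhhvppm" -> "QFHHVPPM" -> "QFHVPM"
  "pjtgazhkmso" -> "smwjdcknpvr" -> "qkuhbailntp" -> "QKUHBAILNTP" -> "QKUHBAILNTP"
  "ecdexjwqxgrs" -> "hfghamztajuv" -> "fdefykxryhst" -> "FDEFYKXRYHST" -> "FDEFYKXRYHST"
  "buwha" -> "exzkd" -> "cvxib" -> "CVXIB" -> "CVXIB"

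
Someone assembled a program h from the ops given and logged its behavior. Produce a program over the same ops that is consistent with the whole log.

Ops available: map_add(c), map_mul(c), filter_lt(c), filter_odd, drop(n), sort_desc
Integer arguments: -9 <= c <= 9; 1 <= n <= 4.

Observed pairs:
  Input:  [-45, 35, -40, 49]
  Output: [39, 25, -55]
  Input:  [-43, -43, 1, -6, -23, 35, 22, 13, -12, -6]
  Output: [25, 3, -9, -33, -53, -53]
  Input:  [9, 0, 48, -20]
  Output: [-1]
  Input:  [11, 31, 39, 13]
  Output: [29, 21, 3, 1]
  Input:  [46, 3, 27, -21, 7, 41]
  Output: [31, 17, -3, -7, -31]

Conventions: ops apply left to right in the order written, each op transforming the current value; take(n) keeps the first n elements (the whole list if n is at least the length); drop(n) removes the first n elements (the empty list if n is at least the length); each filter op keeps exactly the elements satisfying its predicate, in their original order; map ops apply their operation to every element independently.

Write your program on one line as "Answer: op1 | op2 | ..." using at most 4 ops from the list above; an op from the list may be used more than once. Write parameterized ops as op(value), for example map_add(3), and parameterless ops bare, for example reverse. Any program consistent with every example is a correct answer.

map_add(-4) | filter_odd | sort_desc | map_add(-6)

Check, running the answer program on each example:
  [-45, 35, -40, 49] -> [-49, 31, -44, 45] -> [-49, 31, 45] -> [45, 31, -49] -> [39, 25, -55]
  [-43, -43, 1, -6, -23, 35, 22, 13, -12, -6] -> [-47, -47, -3, -10, -27, 31, 18, 9, -16, -10] -> [-47, -47, -3, -27, 31, 9] -> [31, 9, -3, -27, -47, -47] -> [25, 3, -9, -33, -53, -53]
  [9, 0, 48, -20] -> [5, -4, 44, -24] -> [5] -> [5] -> [-1]
  [11, 31, 39, 13] -> [7, 27, 35, 9] -> [7, 27, 35, 9] -> [35, 27, 9, 7] -> [29, 21, 3, 1]
  [46, 3, 27, -21, 7, 41] -> [42, -1, 23, -25, 3, 37] -> [-1, 23, -25, 3, 37] -> [37, 23, 3, -1, -25] -> [31, 17, -3, -7, -31]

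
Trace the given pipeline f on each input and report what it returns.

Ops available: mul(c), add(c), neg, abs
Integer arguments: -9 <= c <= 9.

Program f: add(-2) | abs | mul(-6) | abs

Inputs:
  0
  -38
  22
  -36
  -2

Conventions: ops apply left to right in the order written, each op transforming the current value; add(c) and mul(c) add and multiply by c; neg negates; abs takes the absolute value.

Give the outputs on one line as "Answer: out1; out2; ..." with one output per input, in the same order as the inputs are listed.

Execution, op by op:
  0 -> -2 -> 2 -> -12 -> 12
  -38 -> -40 -> 40 -> -240 -> 240
  22 -> 20 -> 20 -> -120 -> 120
  -36 -> -38 -> 38 -> -228 -> 228
  -2 -> -4 -> 4 -> -24 -> 24

12; 240; 120; 228; 24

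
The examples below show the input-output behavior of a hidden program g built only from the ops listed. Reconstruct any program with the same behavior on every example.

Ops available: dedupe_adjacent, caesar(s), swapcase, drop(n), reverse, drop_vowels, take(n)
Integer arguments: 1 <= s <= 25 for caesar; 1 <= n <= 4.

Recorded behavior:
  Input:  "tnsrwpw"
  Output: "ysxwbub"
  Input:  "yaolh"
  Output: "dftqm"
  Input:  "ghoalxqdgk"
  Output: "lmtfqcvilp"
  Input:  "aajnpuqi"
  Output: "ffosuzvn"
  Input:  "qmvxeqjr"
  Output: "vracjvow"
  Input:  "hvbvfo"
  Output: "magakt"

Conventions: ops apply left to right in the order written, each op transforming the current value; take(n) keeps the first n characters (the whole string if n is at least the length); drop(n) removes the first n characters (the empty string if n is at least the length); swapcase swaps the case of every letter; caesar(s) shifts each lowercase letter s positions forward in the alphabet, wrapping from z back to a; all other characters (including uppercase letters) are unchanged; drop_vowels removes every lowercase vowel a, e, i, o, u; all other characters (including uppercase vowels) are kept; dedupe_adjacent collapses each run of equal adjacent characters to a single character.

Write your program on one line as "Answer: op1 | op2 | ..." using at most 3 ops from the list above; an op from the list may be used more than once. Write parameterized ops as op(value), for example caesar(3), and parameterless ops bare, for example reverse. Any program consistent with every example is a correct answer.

caesar(20) | caesar(14) | caesar(23)

Check, running the answer program on each example:
  "tnsrwpw" -> "nhmlqjq" -> "bvazexe" -> "ysxwbub"
  "yaolh" -> "suifb" -> "giwtp" -> "dftqm"
  "ghoalxqdgk" -> "abiufrkxae" -> "opwitfylos" -> "lmtfqcvilp"
  "aajnpuqi" -> "uudhjokc" -> "iirvxcyq" -> "ffosuzvn"
  "qmvxeqjr" -> "kgprykdl" -> "yudfmyrz" -> "vracjvow"
  "hvbvfo" -> "bpvpzi" -> "pdjdnw" -> "magakt"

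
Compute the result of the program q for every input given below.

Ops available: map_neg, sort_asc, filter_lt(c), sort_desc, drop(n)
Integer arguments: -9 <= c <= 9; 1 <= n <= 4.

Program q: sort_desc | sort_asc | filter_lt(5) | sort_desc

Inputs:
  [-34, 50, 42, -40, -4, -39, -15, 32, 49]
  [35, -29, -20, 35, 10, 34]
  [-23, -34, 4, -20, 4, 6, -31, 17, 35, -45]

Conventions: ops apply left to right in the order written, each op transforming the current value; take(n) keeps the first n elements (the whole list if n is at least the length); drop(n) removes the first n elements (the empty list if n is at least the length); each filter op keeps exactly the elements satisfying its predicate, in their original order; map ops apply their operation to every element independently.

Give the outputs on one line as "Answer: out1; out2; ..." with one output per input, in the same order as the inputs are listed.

[-4, -15, -34, -39, -40]; [-20, -29]; [4, 4, -20, -23, -31, -34, -45]

Execution, op by op:
  [-34, 50, 42, -40, -4, -39, -15, 32, 49] -> [50, 49, 42, 32, -4, -15, -34, -39, -40] -> [-40, -39, -34, -15, -4, 32, 42, 49, 50] -> [-40, -39, -34, -15, -4] -> [-4, -15, -34, -39, -40]
  [35, -29, -20, 35, 10, 34] -> [35, 35, 34, 10, -20, -29] -> [-29, -20, 10, 34, 35, 35] -> [-29, -20] -> [-20, -29]
  [-23, -34, 4, -20, 4, 6, -31, 17, 35, -45] -> [35, 17, 6, 4, 4, -20, -23, -31, -34, -45] -> [-45, -34, -31, -23, -20, 4, 4, 6, 17, 35] -> [-45, -34, -31, -23, -20, 4, 4] -> [4, 4, -20, -23, -31, -34, -45]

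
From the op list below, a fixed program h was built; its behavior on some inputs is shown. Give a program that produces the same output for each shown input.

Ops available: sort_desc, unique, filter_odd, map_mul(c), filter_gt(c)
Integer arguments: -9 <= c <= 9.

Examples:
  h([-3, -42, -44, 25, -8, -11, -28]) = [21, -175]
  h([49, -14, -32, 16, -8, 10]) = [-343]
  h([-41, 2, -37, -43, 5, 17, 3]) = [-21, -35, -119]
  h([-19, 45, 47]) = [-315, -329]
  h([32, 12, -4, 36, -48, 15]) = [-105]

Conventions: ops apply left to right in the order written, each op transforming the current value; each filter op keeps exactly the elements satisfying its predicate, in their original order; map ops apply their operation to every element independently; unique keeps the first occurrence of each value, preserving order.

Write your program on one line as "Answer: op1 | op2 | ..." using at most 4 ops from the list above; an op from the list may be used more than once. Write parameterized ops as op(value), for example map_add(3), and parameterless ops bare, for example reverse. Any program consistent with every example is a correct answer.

filter_odd | filter_gt(-6) | map_mul(-7) | sort_desc

Check, running the answer program on each example:
  [-3, -42, -44, 25, -8, -11, -28] -> [-3, 25, -11] -> [-3, 25] -> [21, -175] -> [21, -175]
  [49, -14, -32, 16, -8, 10] -> [49] -> [49] -> [-343] -> [-343]
  [-41, 2, -37, -43, 5, 17, 3] -> [-41, -37, -43, 5, 17, 3] -> [5, 17, 3] -> [-35, -119, -21] -> [-21, -35, -119]
  [-19, 45, 47] -> [-19, 45, 47] -> [45, 47] -> [-315, -329] -> [-315, -329]
  [32, 12, -4, 36, -48, 15] -> [15] -> [15] -> [-105] -> [-105]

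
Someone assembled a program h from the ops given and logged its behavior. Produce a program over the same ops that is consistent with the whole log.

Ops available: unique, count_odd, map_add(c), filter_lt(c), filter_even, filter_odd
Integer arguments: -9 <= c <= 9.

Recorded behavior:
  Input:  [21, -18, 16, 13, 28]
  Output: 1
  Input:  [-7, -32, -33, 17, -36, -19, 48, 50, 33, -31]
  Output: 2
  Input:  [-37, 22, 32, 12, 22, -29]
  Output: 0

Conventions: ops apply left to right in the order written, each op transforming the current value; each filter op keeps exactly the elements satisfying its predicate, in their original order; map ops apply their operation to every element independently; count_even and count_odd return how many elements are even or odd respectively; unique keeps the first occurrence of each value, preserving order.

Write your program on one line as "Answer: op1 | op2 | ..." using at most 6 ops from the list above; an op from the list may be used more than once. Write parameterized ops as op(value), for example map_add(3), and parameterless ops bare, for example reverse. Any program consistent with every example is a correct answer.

map_add(4) | unique | map_add(1) | filter_lt(6) | filter_lt(-5) | count_odd

Check, running the answer program on each example:
  [21, -18, 16, 13, 28] -> [25, -14, 20, 17, 32] -> [25, -14, 20, 17, 32] -> [26, -13, 21, 18, 33] -> [-13] -> [-13] -> 1
  [-7, -32, -33, 17, -36, -19, 48, 50, 33, -31] -> [-3, -28, -29, 21, -32, -15, 52, 54, 37, -27] -> [-3, -28, -29, 21, -32, -15, 52, 54, 37, -27] -> [-2, -27, -28, 22, -31, -14, 53, 55, 38, -26] -> [-2, -27, -28, -31, -14, -26] -> [-27, -28, -31, -14, -26] -> 2
  [-37, 22, 32, 12, 22, -29] -> [-33, 26, 36, 16, 26, -25] -> [-33, 26, 36, 16, -25] -> [-32, 27, 37, 17, -24] -> [-32, -24] -> [-32, -24] -> 0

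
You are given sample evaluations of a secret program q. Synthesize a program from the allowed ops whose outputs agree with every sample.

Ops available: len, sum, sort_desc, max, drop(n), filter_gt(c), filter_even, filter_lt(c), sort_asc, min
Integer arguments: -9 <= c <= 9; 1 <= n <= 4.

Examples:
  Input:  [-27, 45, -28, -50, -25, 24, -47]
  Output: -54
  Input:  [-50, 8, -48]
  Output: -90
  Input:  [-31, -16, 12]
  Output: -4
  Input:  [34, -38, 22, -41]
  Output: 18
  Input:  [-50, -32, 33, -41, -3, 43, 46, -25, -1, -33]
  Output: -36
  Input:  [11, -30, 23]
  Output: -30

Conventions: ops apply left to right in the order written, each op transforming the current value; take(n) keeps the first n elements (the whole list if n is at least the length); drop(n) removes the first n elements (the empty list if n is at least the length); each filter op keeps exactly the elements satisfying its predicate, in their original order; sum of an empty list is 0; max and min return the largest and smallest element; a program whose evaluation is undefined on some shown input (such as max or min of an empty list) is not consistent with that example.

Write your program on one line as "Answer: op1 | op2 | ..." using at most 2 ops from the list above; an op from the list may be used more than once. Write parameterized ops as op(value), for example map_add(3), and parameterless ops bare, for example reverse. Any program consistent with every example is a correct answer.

filter_even | sum

Check, running the answer program on each example:
  [-27, 45, -28, -50, -25, 24, -47] -> [-28, -50, 24] -> -54
  [-50, 8, -48] -> [-50, 8, -48] -> -90
  [-31, -16, 12] -> [-16, 12] -> -4
  [34, -38, 22, -41] -> [34, -38, 22] -> 18
  [-50, -32, 33, -41, -3, 43, 46, -25, -1, -33] -> [-50, -32, 46] -> -36
  [11, -30, 23] -> [-30] -> -30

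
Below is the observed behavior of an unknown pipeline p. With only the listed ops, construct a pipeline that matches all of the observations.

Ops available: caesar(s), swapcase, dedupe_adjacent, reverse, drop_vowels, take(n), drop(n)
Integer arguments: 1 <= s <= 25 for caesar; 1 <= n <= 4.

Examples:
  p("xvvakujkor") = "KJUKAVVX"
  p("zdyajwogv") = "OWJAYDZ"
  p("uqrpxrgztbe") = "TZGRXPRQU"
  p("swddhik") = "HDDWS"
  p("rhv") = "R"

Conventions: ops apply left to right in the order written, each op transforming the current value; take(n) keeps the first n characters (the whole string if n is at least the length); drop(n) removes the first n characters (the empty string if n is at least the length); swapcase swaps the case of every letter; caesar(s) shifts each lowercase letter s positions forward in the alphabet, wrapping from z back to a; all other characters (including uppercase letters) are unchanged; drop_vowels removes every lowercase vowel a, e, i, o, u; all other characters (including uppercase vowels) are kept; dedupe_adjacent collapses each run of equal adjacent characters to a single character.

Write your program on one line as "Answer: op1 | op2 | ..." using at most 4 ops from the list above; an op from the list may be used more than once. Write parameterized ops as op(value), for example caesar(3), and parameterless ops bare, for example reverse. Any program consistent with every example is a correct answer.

reverse | swapcase | drop(2)

Check, running the answer program on each example:
  "xvvakujkor" -> "rokjukavvx" -> "ROKJUKAVVX" -> "KJUKAVVX"
  "zdyajwogv" -> "vgowjaydz" -> "VGOWJAYDZ" -> "OWJAYDZ"
  "uqrpxrgztbe" -> "ebtzgrxprqu" -> "EBTZGRXPRQU" -> "TZGRXPRQU"
  "swddhik" -> "kihddws" -> "KIHDDWS" -> "HDDWS"
  "rhv" -> "vhr" -> "VHR" -> "R"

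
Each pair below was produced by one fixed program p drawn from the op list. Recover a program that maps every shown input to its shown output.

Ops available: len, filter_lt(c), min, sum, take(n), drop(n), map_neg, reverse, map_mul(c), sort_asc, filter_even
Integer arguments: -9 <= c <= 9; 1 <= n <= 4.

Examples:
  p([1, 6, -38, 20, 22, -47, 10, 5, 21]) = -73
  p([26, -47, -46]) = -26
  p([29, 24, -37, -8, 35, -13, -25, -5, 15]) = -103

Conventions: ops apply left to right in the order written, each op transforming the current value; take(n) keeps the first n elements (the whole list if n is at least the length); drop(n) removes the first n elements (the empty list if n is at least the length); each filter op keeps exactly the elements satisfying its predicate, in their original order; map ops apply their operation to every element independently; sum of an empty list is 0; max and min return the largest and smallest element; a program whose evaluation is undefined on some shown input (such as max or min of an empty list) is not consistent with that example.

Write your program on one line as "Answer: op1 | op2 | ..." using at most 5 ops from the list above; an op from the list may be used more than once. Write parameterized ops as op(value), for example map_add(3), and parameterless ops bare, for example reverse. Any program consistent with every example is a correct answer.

map_neg | filter_lt(-8) | sort_asc | sum

Check, running the answer program on each example:
  [1, 6, -38, 20, 22, -47, 10, 5, 21] -> [-1, -6, 38, -20, -22, 47, -10, -5, -21] -> [-20, -22, -10, -21] -> [-22, -21, -20, -10] -> -73
  [26, -47, -46] -> [-26, 47, 46] -> [-26] -> [-26] -> -26
  [29, 24, -37, -8, 35, -13, -25, -5, 15] -> [-29, -24, 37, 8, -35, 13, 25, 5, -15] -> [-29, -24, -35, -15] -> [-35, -29, -24, -15] -> -103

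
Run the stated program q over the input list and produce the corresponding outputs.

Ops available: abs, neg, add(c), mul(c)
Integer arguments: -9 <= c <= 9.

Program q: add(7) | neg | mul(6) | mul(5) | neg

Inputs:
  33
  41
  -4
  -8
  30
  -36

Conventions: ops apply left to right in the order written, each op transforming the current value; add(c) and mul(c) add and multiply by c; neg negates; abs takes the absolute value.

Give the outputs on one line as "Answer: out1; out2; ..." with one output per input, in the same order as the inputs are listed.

Execution, op by op:
  33 -> 40 -> -40 -> -240 -> -1200 -> 1200
  41 -> 48 -> -48 -> -288 -> -1440 -> 1440
  -4 -> 3 -> -3 -> -18 -> -90 -> 90
  -8 -> -1 -> 1 -> 6 -> 30 -> -30
  30 -> 37 -> -37 -> -222 -> -1110 -> 1110
  -36 -> -29 -> 29 -> 174 -> 870 -> -870

1200; 1440; 90; -30; 1110; -870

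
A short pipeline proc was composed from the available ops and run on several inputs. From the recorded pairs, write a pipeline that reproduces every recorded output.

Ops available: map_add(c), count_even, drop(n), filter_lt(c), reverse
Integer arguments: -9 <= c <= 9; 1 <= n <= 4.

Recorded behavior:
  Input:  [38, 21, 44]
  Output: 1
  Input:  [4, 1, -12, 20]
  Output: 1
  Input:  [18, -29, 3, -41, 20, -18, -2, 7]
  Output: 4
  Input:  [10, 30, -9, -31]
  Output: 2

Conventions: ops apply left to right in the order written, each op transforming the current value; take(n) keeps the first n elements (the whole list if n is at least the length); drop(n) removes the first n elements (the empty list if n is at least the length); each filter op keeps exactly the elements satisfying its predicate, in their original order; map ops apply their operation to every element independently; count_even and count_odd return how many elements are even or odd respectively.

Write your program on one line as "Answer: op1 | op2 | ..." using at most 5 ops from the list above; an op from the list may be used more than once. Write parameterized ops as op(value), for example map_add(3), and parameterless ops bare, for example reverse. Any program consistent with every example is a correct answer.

map_add(-4) | map_add(9) | map_add(6) | count_even

Check, running the answer program on each example:
  [38, 21, 44] -> [34, 17, 40] -> [43, 26, 49] -> [49, 32, 55] -> 1
  [4, 1, -12, 20] -> [0, -3, -16, 16] -> [9, 6, -7, 25] -> [15, 12, -1, 31] -> 1
  [18, -29, 3, -41, 20, -18, -2, 7] -> [14, -33, -1, -45, 16, -22, -6, 3] -> [23, -24, 8, -36, 25, -13, 3, 12] -> [29, -18, 14, -30, 31, -7, 9, 18] -> 4
  [10, 30, -9, -31] -> [6, 26, -13, -35] -> [15, 35, -4, -26] -> [21, 41, 2, -20] -> 2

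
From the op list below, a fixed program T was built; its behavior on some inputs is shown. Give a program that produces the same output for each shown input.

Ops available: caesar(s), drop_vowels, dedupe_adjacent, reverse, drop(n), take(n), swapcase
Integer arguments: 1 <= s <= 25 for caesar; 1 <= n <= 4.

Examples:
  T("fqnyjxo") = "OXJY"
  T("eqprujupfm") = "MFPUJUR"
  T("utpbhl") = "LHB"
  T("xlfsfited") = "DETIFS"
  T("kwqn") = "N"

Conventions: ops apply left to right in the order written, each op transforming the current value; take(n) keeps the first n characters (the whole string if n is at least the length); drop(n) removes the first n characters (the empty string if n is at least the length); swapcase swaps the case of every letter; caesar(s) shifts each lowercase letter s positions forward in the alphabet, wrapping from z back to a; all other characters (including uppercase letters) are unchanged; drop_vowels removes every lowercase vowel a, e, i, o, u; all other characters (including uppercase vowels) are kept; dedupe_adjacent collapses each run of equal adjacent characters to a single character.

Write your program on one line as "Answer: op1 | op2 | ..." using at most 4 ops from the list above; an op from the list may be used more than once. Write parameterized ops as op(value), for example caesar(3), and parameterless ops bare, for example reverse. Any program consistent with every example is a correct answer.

swapcase | drop(1) | drop(2) | reverse

Check, running the answer program on each example:
  "fqnyjxo" -> "FQNYJXO" -> "QNYJXO" -> "YJXO" -> "OXJY"
  "eqprujupfm" -> "EQPRUJUPFM" -> "QPRUJUPFM" -> "RUJUPFM" -> "MFPUJUR"
  "utpbhl" -> "UTPBHL" -> "TPBHL" -> "BHL" -> "LHB"
  "xlfsfited" -> "XLFSFITED" -> "LFSFITED" -> "SFITED" -> "DETIFS"
  "kwqn" -> "KWQN" -> "WQN" -> "N" -> "N"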